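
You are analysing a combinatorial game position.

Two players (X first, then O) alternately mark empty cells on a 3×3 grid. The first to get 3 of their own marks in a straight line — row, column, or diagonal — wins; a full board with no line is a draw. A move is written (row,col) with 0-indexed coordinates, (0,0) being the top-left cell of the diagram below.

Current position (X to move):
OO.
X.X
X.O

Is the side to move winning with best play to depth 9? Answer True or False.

p1 X@[OO./X.X/X.O]: (0,2)[OOX/X.X/X.O]-1 (1,1)[OO./XXX/X.O]+1* (2,1)[OO./X.X/XXO]-1
p2 O@[OO./XXX/X.O] terminal -1; root [OO./X.X/X.O] d9

X winning at [OO./X.X/X.O]: True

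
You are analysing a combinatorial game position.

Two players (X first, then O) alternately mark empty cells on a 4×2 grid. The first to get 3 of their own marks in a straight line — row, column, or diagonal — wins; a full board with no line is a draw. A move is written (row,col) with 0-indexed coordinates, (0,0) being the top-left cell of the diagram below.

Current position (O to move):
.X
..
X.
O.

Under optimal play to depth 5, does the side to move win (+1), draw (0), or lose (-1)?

value(.X/../X./O., O) = 0

[.X/../X./O.] O move#1: (0,0):+0/OX/../X./O.*, (1,0):+0/.X/O./X./O., (1,1):+0/.X/.O/X./O., (2,1):+0/.X/../XO/O., (3,1):+0/.X/../X./OO
[OX/../X./O.] X move#2: (1,0):+0/OX/X./X./O.*, (1,1):+0/OX/.X/X./O., (2,1):+0/OX/../XX/O., (3,1):+0/OX/../X./OX
[OX/X./X./O.] O move#3: (1,1):+0/OX/XO/X./O.*, (2,1):+0/OX/X./XO/O., (3,1):+0/OX/X./X./OO
[OX/XO/X./O.] X move#4: (2,1):+0/OX/XO/XX/O.*, (3,1):+0/OX/XO/X./OX
[OX/XO/XX/O.] O move#5: (3,1):+0/OX/XO/XX/OO*
[OX/XO/XX/OO] end (terminal +0, X#6); searched .X/../X./O. to 5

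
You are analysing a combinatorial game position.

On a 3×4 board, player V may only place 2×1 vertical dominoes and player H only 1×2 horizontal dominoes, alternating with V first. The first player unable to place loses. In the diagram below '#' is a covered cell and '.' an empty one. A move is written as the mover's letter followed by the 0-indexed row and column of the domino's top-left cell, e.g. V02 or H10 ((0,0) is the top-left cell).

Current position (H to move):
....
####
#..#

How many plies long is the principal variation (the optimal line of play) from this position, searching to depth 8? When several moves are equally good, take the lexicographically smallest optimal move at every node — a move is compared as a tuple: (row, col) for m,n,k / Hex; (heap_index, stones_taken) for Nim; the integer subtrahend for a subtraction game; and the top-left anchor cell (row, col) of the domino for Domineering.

ply 1, H at ..../####/#..# | H00=+1→##../####/#..#*; H01=+1→.##./####/#..#; H02=+1→..##/####/#..#; H21=+1→..../####/####
ply 2: ##../####/#..# is terminal -1 (V); from ..../####/#..# depth 8

PV length from [..../####/#..#]: 1 ply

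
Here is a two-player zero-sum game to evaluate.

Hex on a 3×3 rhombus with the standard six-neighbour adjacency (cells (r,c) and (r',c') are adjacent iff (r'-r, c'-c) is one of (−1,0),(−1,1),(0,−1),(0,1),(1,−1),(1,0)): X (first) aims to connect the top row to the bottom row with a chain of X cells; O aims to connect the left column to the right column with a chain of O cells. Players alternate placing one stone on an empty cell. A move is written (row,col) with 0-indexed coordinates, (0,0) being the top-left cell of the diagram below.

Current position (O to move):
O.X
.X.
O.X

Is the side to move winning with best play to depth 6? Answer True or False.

O winning at [O.X/.X./O.X]: False

ply 1, O at O.X/.X./O.X | (0,1)=-1→OOX/.X./O.X*; (1,0)=-1→O.X/OX./O.X; (1,2)=-1→O.X/.XO/O.X; (2,1)=-1→O.X/.X./OOX
ply 2, X at OOX/.X./O.X | (1,0)=+1→OOX/XX./O.X*; (1,2)=+1→OOX/.XX/O.X; (2,1)=+1→OOX/.X./OXX
ply 3, O at OOX/XX./O.X | (1,2)=-1→OOX/XXO/O.X*; (2,1)=-1→OOX/XX./OOX
ply 4, X at OOX/XXO/O.X | (2,1)=+1→OOX/XXO/OXX*
ply 5: OOX/XXO/OXX is terminal -1 (O); from O.X/.X./O.X depth 6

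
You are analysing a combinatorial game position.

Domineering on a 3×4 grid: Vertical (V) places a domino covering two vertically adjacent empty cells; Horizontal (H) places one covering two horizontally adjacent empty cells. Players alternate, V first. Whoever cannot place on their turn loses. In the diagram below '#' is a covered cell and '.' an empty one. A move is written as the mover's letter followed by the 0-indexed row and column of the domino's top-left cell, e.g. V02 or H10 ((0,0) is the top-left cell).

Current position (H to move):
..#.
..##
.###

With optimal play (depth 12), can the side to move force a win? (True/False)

H winning at [..#./..##/.###]: True

ply 1, H at ..#./..##/.### | H00=-1→###./..##/.###; H10=+1→..#./####/.###*
ply 2: ..#./####/.### is terminal -1 (V); from ..#./..##/.### depth 12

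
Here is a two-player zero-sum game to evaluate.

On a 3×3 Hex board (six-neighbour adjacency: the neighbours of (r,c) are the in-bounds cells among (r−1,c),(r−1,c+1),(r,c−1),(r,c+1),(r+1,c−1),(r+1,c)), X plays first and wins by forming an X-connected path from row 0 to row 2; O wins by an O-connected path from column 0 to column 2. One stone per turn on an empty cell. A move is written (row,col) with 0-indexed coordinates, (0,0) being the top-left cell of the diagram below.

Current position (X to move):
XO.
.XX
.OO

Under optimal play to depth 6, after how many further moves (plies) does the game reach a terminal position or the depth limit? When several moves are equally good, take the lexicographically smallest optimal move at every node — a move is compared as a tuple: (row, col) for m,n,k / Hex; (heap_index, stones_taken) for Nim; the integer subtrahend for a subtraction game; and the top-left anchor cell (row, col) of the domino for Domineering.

ply 1, X at XO./.XX/.OO | (0,2)=-1→XOX/.XX/.OO; (1,0)=-1→XO./XXX/.OO; (2,0)=+1→XO./.XX/XOO*
ply 2, O at XO./.XX/XOO | (0,2)=-1→XOO/.XX/XOO*; (1,0)=-1→XO./OXX/XOO
ply 3, X at XOO/.XX/XOO | (1,0)=+1→XOO/XXX/XOO*
ply 4: XOO/XXX/XOO is terminal -1 (O); from XO./.XX/.OO depth 6

PV length from [XO./.XX/.OO]: 3 plies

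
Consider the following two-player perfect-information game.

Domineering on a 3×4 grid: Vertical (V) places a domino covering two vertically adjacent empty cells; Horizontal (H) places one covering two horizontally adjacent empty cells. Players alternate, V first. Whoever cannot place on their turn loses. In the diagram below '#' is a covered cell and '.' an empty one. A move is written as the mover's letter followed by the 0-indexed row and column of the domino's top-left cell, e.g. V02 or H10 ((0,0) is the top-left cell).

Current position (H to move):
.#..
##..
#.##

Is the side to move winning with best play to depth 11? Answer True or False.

H winning at [.#../##../#.##]: True

[.#../##../#.##] H move#1: H02:+1/.###/##../#.##*, H12:+1/.#../####/#.##
[.###/##../#.##] end (terminal -1, V#2); searched .#../##../#.## to 11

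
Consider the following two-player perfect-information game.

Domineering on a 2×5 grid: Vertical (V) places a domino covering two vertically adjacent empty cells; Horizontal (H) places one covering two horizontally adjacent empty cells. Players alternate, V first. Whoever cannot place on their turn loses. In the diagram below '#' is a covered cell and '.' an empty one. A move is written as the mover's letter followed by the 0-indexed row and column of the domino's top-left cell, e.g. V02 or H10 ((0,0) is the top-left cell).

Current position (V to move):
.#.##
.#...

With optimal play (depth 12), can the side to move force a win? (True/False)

[.#.##/.#...] V move#1: V00:-1/##.##/##..., V02:+1/.####/.##..*
[.####/.##..] H move#2: H13:-1/.####/.####*
[.####/.####] V move#3: V00:+1/#####/#####*
[#####/#####] end (terminal -1, H#4); searched .#.##/.#... to 12

V winning at [.#.##/.#...]: True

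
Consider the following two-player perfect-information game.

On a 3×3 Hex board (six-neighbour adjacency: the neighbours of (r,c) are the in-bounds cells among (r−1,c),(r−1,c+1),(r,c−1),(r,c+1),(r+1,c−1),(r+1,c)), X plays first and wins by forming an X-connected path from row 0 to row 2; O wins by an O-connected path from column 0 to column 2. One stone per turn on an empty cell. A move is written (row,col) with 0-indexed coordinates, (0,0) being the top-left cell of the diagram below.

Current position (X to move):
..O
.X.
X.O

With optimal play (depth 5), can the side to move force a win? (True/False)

X winning at [..O/.X./X.O]: True

p1 X@[..O/.X./X.O]: (0,0)[X.O/.X./X.O]+1* (0,1)[.XO/.X./X.O]+1 (1,0)[..O/XX./X.O]+1 (1,2)[..O/.XX/X.O]-1 (2,1)[..O/.X./XXO]-1
p2 O@[X.O/.X./X.O]: (0,1)[XOO/.X./X.O]-1* (1,0)[X.O/OX./X.O]-1 (1,2)[X.O/.XO/X.O]-1 (2,1)[X.O/.X./XOO]-1
p3 X@[XOO/.X./X.O]: (1,0)[XOO/XX./X.O]+1* (1,2)[XOO/.XX/X.O]-1 (2,1)[XOO/.X./XXO]-1
p4 O@[XOO/XX./X.O] terminal -1; root [..O/.X./X.O] d5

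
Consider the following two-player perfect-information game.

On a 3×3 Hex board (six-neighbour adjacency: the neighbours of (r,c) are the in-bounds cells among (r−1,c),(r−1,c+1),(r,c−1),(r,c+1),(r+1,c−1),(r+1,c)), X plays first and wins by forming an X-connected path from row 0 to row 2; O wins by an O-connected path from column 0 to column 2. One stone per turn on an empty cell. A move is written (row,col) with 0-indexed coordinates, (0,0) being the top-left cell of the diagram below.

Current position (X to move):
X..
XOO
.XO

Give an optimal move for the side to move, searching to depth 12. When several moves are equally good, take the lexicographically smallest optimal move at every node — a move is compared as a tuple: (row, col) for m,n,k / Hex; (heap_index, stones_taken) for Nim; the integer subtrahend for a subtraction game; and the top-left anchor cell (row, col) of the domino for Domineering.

X's best at [X../XOO/.XO]: (2,0)

ply 1, X at X../XOO/.XO | (0,1)=-1→XX./XOO/.XO; (0,2)=-1→X.X/XOO/.XO; (2,0)=+1→X../XOO/XXO*
ply 2: X../XOO/XXO is terminal -1 (O); from X../XOO/.XO depth 12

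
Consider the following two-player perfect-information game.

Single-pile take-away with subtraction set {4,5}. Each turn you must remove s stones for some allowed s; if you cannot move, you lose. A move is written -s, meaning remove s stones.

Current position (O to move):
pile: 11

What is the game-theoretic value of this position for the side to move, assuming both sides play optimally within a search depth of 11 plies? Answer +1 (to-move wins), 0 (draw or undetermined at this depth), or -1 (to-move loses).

p1 O@[11]: -4[7]-1* -5[6]-1
p2 X@[7]: -4[3]+1* -5[2]+1
p3 O@[3] terminal -1; root [11] d11

value(11, O) = -1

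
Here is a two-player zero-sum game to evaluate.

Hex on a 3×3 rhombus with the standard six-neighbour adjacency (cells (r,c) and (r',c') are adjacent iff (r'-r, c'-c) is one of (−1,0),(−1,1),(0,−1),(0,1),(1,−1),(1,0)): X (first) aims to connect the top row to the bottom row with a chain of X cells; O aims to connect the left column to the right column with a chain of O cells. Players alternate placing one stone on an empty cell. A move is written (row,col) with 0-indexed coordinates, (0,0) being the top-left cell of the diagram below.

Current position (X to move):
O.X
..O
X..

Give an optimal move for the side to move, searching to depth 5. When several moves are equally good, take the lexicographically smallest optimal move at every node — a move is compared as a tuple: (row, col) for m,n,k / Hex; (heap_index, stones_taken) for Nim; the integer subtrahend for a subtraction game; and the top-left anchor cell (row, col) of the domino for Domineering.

ply 1, X at O.X/..O/X.. | (0,1)=+1→OXX/..O/X..*; (1,0)=+1→O.X/X.O/X..; (1,1)=+1→O.X/.XO/X..; (2,1)=-1→O.X/..O/XX.; (2,2)=-1→O.X/..O/X.X
ply 2, O at OXX/..O/X.. | (1,0)=-1→OXX/O.O/X..*; (1,1)=-1→OXX/.OO/X..; (2,1)=-1→OXX/..O/XO.; (2,2)=-1→OXX/..O/X.O
ply 3, X at OXX/O.O/X.. | (1,1)=+1→OXX/OXO/X..*; (2,1)=-1→OXX/O.O/XX.; (2,2)=-1→OXX/O.O/X.X
ply 4: OXX/OXO/X.. is terminal -1 (O); from O.X/..O/X.. depth 5

X's best at [O.X/..O/X..]: (0,1)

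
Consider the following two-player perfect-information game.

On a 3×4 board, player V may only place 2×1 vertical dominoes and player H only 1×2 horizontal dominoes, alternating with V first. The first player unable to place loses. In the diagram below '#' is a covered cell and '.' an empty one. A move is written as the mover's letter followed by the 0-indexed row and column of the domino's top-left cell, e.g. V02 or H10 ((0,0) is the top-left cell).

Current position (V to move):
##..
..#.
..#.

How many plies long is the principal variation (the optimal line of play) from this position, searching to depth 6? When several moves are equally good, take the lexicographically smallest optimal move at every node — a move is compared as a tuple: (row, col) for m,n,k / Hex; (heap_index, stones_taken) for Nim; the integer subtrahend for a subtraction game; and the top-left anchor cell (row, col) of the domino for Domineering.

[##../..#./..#.] V move#1: V03:-1/##.#/..##/..#., V10:+1/##../#.#./#.#.*, V11:+1/##../.##./.##., V13:-1/##../..##/..##
[##../#.#./#.#.] H move#2: H02:-1/####/#.#./#.#.*
[####/#.#./#.#.] V move#3: V11:+1/####/###./###.*, V13:+1/####/#.##/#.##
[####/###./###.] end (terminal -1, H#4); searched ##../..#./..#. to 6

PV length from [##../..#./..#.]: 3 plies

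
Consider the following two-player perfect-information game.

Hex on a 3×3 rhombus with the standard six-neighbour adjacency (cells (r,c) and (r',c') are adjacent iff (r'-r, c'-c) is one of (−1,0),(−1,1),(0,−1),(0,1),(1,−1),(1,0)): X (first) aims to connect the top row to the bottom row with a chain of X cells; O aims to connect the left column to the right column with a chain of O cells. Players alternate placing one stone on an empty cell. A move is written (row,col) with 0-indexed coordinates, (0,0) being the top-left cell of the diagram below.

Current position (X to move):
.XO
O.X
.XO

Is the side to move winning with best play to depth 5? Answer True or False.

[.XO/O.X/.XO] X move#1: (0,0):-1/XXO/O.X/.XO, (1,1):+1/.XO/OXX/.XO*, (2,0):-1/.XO/O.X/XXO
[.XO/OXX/.XO] end (terminal -1, O#2); searched .XO/O.X/.XO to 5

X winning at [.XO/O.X/.XO]: True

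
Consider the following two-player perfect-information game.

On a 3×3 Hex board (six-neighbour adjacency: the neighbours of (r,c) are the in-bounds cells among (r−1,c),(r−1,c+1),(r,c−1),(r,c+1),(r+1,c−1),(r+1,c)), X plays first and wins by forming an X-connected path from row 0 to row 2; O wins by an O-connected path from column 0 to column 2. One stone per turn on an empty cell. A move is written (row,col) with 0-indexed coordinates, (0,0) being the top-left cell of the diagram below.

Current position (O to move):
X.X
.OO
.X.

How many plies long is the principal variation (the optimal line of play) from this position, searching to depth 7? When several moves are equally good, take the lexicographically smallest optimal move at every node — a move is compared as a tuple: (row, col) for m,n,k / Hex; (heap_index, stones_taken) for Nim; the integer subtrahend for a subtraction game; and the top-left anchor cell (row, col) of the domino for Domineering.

PV length from [X.X/.OO/.X.]: 3 plies

p1 O@[X.X/.OO/.X.]: (0,1)[XOX/.OO/.X.]+1* (1,0)[X.X/OOO/.X.]+1 (2,0)[X.X/.OO/OX.]+1 (2,2)[X.X/.OO/.XO]+1
p2 X@[XOX/.OO/.X.]: (1,0)[XOX/XOO/.X.]-1* (2,0)[XOX/.OO/XX.]-1 (2,2)[XOX/.OO/.XX]-1
p3 O@[XOX/XOO/.X.]: (2,0)[XOX/XOO/OX.]+1* (2,2)[XOX/XOO/.XO]-1
p4 X@[XOX/XOO/OX.] terminal -1; root [X.X/.OO/.X.] d7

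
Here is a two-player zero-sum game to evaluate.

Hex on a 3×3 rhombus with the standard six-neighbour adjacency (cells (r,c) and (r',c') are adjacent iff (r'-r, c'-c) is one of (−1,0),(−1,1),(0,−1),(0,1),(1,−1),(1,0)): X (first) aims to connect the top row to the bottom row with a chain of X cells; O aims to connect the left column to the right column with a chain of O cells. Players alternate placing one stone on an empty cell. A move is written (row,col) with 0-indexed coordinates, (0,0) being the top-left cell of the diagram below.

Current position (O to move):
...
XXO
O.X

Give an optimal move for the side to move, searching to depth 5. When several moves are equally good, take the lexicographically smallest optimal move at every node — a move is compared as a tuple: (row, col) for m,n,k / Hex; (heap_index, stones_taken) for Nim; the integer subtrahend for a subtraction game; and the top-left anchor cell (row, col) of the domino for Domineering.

O's best at [.../XXO/O.X]: (2,1)

p1 O@[.../XXO/O.X]: (0,0)[O../XXO/O.X]-1 (0,1)[.O./XXO/O.X]-1 (0,2)[..O/XXO/O.X]-1 (2,1)[.../XXO/OOX]+1*
p2 X@[.../XXO/OOX] terminal -1; root [.../XXO/O.X] d5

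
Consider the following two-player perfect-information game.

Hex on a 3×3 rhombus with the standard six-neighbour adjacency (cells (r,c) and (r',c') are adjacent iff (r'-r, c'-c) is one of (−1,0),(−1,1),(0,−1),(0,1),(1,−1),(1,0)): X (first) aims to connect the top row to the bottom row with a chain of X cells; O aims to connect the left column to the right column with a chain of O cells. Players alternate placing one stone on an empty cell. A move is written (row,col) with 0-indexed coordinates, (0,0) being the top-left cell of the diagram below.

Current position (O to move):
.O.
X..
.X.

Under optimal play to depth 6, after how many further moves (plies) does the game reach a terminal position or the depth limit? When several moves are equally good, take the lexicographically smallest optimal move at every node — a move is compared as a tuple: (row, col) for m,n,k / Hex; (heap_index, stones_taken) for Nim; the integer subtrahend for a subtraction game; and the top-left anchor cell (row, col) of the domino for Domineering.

p1 O@[.O./X../.X.]: (0,0)[OO./X../.X.]-1 (0,2)[.OO/X../.X.]-1 (1,1)[.O./XO./.X.]+1* (1,2)[.O./X.O/.X.]-1 (2,0)[.O./X../OX.]-1 (2,2)[.O./X../.XO]-1
p2 X@[.O./XO./.X.]: (0,0)[XO./XO./.X.]-1* (0,2)[.OX/XO./.X.]-1 (1,2)[.O./XOX/.X.]-1 (2,0)[.O./XO./XX.]-1 (2,2)[.O./XO./.XX]-1
p3 O@[XO./XO./.X.]: (0,2)[XOO/XO./.X.]-1 (1,2)[XO./XOO/.X.]-1 (2,0)[XO./XO./OX.]+1* (2,2)[XO./XO./.XO]-1
p4 X@[XO./XO./OX.]: (0,2)[XOX/XO./OX.]-1* (1,2)[XO./XOX/OX.]-1 (2,2)[XO./XO./OXX]-1
p5 O@[XOX/XO./OX.]: (1,2)[XOX/XOO/OX.]+1* (2,2)[XOX/XO./OXO]-1
p6 X@[XOX/XOO/OX.] terminal -1; root [.O./X../.X.] d6

PV length from [.O./X../.X.]: 5 plies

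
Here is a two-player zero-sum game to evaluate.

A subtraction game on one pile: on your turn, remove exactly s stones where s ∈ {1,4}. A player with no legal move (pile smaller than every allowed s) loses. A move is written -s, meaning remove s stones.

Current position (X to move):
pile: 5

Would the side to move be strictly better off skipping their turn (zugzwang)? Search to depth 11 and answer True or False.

zugzwang(5, X) = True

ply 1, X at 5 | -1=-1→4*; -4=-1→1
ply 2, O at 4 | -1=-1→3; -4=+1→0*
ply 3: 0 is terminal -1 (X); from 5 depth 11
suppose X passes — search the same position with O to move:
pass> ply 1, O at 5 | -1=-1→4*; -4=-1→1
pass> ply 2, X at 4 | -1=-1→3; -4=+1→0*
pass> ply 3: 0 is terminal -1 (O); from 5 depth 11
for X: play -1, pass +1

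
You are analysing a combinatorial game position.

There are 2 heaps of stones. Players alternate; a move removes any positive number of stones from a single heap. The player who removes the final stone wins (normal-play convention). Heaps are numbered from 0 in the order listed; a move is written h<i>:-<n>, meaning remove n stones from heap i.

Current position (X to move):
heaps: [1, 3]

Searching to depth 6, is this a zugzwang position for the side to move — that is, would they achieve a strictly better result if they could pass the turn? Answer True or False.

p1 X@[(1,3)]: h0:-1[(0,3)]-1 h1:-1[(1,2)]-1 h1:-2[(1,1)]+1* h1:-3[(1,0)]-1
p2 O@[(1,1)]: h0:-1[(0,1)]-1* h1:-1[(1,0)]-1
p3 X@[(0,1)]: h1:-1[(0,0)]+1*
p4 O@[(0,0)] terminal -1; root [(1,3)] d6
suppose X passes — search the same position with O to move:
pass> p1 O@[(1,3)]: h0:-1[(0,3)]-1 h1:-1[(1,2)]-1 h1:-2[(1,1)]+1* h1:-3[(1,0)]-1
pass> p2 X@[(1,1)]: h0:-1[(0,1)]-1* h1:-1[(1,0)]-1
pass> p3 O@[(0,1)]: h1:-1[(0,0)]+1*
pass> p4 X@[(0,0)] terminal -1; root [(1,3)] d6
for X: play +1, pass -1

zugzwang((1,3), X) = False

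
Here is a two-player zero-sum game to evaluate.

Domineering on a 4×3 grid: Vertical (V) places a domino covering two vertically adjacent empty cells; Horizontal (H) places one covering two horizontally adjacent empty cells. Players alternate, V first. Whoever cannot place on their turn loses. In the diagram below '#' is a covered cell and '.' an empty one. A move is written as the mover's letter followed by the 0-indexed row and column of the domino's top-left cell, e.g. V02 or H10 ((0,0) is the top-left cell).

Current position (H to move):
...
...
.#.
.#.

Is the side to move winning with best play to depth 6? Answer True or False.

[.../.../.#./.#.] H move#1: H00:-1/##./.../.#./.#.*, H01:-1/.##/.../.#./.#., H10:-1/.../##./.#./.#., H11:-1/.../.##/.#./.#.
[##./.../.#./.#.] V move#2: V02:+1/###/..#/.#./.#.*, V10:+1/##./#../##./.#., V12:+1/##./..#/.##/.#., V20:+1/##./.../##./##., V22:+1/##./.../.##/.##
[###/..#/.#./.#.] H move#3: H10:-1/###/###/.#./.#.*
[###/###/.#./.#.] V move#4: V20:+1/###/###/##./##.*, V22:+1/###/###/.##/.##
[###/###/##./##.] end (terminal -1, H#5); searched .../.../.#./.#. to 6

H winning at [.../.../.#./.#.]: False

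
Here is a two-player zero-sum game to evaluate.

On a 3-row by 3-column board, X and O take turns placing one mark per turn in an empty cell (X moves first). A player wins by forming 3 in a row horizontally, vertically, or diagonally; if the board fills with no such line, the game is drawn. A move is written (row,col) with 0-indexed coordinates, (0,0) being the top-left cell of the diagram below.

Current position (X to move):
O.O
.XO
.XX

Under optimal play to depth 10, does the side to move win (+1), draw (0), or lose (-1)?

ply 1, X at O.O/.XO/.XX | (0,1)=+1→OXO/.XO/.XX*; (1,0)=-1→O.O/XXO/.XX; (2,0)=+1→O.O/.XO/XXX
ply 2: OXO/.XO/.XX is terminal -1 (O); from O.O/.XO/.XX depth 10

value(O.O/.XO/.XX, X) = +1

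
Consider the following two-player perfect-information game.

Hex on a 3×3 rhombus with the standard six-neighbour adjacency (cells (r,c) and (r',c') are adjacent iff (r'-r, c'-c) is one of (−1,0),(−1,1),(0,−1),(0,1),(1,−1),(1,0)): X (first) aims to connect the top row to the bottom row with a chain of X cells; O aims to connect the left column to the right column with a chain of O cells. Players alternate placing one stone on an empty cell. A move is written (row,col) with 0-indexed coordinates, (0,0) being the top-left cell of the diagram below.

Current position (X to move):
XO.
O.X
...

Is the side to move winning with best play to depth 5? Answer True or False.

ply 1, X at XO./O.X/... | (0,2)=+1→XOX/O.X/...*; (1,1)=-1→XO./OXX/...; (2,0)=-1→XO./O.X/X..; (2,1)=-1→XO./O.X/.X.; (2,2)=-1→XO./O.X/..X
ply 2, O at XOX/O.X/... | (1,1)=-1→XOX/OOX/...*; (2,0)=-1→XOX/O.X/O..; (2,1)=-1→XOX/O.X/.O.; (2,2)=-1→XOX/O.X/..O
ply 3, X at XOX/OOX/... | (2,0)=+1→XOX/OOX/X..*; (2,1)=+1→XOX/OOX/.X.; (2,2)=+1→XOX/OOX/..X
ply 4, O at XOX/OOX/X.. | (2,1)=-1→XOX/OOX/XO.*; (2,2)=-1→XOX/OOX/X.O
ply 5, X at XOX/OOX/XO. | (2,2)=+1→XOX/OOX/XOX*
ply 6: XOX/OOX/XOX is terminal -1 (O); from XO./O.X/... depth 5

X winning at [XO./O.X/...]: True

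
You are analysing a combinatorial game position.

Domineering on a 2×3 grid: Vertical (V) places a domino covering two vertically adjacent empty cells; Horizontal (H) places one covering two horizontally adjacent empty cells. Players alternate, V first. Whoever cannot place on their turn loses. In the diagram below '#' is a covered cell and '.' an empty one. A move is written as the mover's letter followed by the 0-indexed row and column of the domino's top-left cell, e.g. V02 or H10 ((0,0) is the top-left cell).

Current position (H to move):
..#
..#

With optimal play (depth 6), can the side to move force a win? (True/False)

H winning at [..#/..#]: True

[..#/..#] H move#1: H00:+1/###/..#*, H10:+1/..#/###
[###/..#] end (terminal -1, V#2); searched ..#/..# to 6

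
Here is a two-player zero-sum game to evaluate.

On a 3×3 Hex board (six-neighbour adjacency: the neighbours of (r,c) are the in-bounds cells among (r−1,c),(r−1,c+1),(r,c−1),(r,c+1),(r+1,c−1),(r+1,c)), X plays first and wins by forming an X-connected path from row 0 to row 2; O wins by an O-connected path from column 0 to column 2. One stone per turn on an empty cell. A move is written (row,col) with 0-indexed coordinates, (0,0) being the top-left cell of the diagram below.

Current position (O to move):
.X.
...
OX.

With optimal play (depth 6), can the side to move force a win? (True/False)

[.X./.../OX.] O move#1: (0,0):-1/OX./.../OX., (0,2):-1/.XO/.../OX., (1,0):-1/.X./O../OX., (1,1):+1/.X./.O./OX.*, (1,2):-1/.X./..O/OX., (2,2):-1/.X./.../OXO
[.X./.O./OX.] X move#2: (0,0):-1/XX./.O./OX.*, (0,2):-1/.XX/.O./OX., (1,0):-1/.X./XO./OX., (1,2):-1/.X./.OX/OX., (2,2):-1/.X./.O./OXX
[XX./.O./OX.] O move#3: (0,2):+1/XXO/.O./OX.*, (1,0):+1/XX./OO./OX., (1,2):+1/XX./.OO/OX., (2,2):+1/XX./.O./OXO
[XXO/.O./OX.] end (terminal -1, X#4); searched .X./.../OX. to 6

O winning at [.X./.../OX.]: True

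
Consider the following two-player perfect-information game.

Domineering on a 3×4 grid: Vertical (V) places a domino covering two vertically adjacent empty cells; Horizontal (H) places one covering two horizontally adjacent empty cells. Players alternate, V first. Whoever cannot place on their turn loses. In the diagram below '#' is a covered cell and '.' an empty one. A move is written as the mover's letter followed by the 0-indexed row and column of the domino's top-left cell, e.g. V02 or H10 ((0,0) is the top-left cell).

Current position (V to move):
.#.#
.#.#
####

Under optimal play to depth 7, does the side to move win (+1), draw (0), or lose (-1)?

value(.#.#/.#.#/####, V) = +1

p1 V@[.#.#/.#.#/####]: V00[##.#/##.#/####]+1* V02[.###/.###/####]+1
p2 H@[##.#/##.#/####] terminal -1; root [.#.#/.#.#/####] d7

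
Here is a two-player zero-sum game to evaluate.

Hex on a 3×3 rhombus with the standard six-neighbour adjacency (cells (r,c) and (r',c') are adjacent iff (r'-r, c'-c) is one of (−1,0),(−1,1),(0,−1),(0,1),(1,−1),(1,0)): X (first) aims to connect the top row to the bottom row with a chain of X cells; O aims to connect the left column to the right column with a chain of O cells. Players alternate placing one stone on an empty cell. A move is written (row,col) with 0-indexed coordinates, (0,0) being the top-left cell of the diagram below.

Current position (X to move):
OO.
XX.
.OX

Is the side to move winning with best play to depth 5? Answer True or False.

X winning at [OO./XX./.OX]: True

ply 1, X at OO./XX./.OX | (0,2)=+1→OOX/XX./.OX*; (1,2)=-1→OO./XXX/.OX; (2,0)=-1→OO./XX./XOX
ply 2, O at OOX/XX./.OX | (1,2)=-1→OOX/XXO/.OX*; (2,0)=-1→OOX/XX./OOX
ply 3, X at OOX/XXO/.OX | (2,0)=+1→OOX/XXO/XOX*
ply 4: OOX/XXO/XOX is terminal -1 (O); from OO./XX./.OX depth 5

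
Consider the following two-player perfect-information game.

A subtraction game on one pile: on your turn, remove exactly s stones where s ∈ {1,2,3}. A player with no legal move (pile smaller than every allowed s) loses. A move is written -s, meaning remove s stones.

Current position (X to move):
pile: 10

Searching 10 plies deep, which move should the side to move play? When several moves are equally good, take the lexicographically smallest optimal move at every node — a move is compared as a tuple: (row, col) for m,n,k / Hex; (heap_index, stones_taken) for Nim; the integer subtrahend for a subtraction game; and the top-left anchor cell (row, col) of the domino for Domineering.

ply 1, X at 10 | -1=-1→9; -2=+1→8*; -3=-1→7
ply 2, O at 8 | -1=-1→7*; -2=-1→6; -3=-1→5
ply 3, X at 7 | -1=-1→6; -2=-1→5; -3=+1→4*
ply 4, O at 4 | -1=-1→3*; -2=-1→2; -3=-1→1
ply 5, X at 3 | -1=-1→2; -2=-1→1; -3=+1→0*
ply 6: 0 is terminal -1 (O); from 10 depth 10

X's best at [10]: -2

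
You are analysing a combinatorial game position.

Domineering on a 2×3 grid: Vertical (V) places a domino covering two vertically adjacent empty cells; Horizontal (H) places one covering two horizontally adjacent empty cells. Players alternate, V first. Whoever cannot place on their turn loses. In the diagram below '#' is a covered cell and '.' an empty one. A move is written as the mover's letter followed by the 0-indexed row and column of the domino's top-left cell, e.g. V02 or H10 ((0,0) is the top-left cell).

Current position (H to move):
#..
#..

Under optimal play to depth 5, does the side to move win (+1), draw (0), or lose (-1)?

p1 H@[#../#..]: H01[###/#..]+1* H11[#../###]+1
p2 V@[###/#..] terminal -1; root [#../#..] d5

value(#../#.., H) = +1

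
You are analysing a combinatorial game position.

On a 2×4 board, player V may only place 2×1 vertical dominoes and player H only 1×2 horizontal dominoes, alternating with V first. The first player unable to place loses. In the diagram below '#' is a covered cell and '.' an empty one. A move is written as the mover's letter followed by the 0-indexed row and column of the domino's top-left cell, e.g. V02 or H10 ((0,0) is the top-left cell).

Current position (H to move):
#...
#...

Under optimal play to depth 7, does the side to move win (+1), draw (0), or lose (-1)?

value(#.../#..., H) = +1

[#.../#...] H move#1: H01:+1/###./#...*, H02:+1/#.##/#..., H11:+1/#.../###., H12:+1/#.../#.##
[###./#...] V move#2: V03:-1/####/#..#*
[####/#..#] H move#3: H11:+1/####/####*
[####/####] end (terminal -1, V#4); searched #.../#... to 7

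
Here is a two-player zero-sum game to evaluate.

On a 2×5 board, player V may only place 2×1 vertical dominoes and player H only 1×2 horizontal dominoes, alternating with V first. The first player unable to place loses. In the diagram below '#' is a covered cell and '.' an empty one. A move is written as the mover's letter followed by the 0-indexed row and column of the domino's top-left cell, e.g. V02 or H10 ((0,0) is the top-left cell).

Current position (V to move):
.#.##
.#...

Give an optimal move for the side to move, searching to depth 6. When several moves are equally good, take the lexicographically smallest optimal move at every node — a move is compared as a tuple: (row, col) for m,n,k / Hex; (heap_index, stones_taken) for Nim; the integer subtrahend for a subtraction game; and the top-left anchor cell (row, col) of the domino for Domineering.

V's best at [.#.##/.#...]: V02

p1 V@[.#.##/.#...]: V00[##.##/##...]-1 V02[.####/.##..]+1*
p2 H@[.####/.##..]: H13[.####/.####]-1*
p3 V@[.####/.####]: V00[#####/#####]+1*
p4 H@[#####/#####] terminal -1; root [.#.##/.#...] d6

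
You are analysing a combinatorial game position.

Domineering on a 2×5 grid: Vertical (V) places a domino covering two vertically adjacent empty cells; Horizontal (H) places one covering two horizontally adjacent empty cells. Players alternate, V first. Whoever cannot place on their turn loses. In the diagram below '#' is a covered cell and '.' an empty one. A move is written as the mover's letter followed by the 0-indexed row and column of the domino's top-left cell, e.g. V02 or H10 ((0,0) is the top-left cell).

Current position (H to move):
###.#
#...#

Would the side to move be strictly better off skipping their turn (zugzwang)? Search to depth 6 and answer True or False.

ply 1, H at ###.#/#...# | H11=-1→###.#/###.#; H12=+1→###.#/#.###*
ply 2: ###.#/#.### is terminal -1 (V); from ###.#/#...# depth 6
suppose H passes — search the same position with V to move:
pass> ply 1, V at ###.#/#...# | V03=-1→#####/#..##*
pass> ply 2, H at #####/#..## | H11=+1→#####/#####*
pass> ply 3: #####/##### is terminal -1 (V); from ###.#/#...# depth 6
for H: play +1, pass +1

zugzwang(###.#/#...#, H) = False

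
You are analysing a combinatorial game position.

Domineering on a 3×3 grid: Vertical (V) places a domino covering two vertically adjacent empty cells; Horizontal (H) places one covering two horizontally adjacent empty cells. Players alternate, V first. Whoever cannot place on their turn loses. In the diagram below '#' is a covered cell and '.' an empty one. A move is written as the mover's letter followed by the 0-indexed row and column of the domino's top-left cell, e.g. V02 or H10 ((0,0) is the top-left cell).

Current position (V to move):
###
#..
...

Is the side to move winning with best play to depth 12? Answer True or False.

ply 1, V at ###/#../... | V11=+1→###/##./.#.*; V12=-1→###/#.#/..#
ply 2: ###/##./.#. is terminal -1 (H); from ###/#../... depth 12

V winning at [###/#../...]: True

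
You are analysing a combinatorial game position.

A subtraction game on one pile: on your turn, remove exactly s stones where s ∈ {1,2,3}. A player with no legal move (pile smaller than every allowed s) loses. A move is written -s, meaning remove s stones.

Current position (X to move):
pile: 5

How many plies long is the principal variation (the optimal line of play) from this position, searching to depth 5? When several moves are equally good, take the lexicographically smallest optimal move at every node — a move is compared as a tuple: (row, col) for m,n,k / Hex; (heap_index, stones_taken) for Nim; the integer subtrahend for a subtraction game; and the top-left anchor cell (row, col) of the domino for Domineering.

PV length from [5]: 3 plies

[5] X move#1: -1:+1/4*, -2:-1/3, -3:-1/2
[4] O move#2: -1:-1/3*, -2:-1/2, -3:-1/1
[3] X move#3: -1:-1/2, -2:-1/1, -3:+1/0*
[0] end (terminal -1, O#4); searched 5 to 5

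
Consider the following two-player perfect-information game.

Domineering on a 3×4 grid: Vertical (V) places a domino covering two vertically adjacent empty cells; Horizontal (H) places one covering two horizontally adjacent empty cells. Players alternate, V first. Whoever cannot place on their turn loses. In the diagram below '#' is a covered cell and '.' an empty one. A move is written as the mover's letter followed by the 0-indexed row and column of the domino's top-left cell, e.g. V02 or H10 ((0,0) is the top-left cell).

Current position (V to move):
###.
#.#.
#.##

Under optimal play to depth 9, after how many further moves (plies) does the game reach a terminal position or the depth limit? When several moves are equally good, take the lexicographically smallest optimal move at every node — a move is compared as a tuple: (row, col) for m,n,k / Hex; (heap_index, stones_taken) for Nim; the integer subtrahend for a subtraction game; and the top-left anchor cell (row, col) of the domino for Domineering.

PV length from [###./#.#./#.##]: 1 ply

p1 V@[###./#.#./#.##]: V03[####/#.##/#.##]+1* V11[###./###./####]+1
p2 H@[####/#.##/#.##] terminal -1; root [###./#.#./#.##] d9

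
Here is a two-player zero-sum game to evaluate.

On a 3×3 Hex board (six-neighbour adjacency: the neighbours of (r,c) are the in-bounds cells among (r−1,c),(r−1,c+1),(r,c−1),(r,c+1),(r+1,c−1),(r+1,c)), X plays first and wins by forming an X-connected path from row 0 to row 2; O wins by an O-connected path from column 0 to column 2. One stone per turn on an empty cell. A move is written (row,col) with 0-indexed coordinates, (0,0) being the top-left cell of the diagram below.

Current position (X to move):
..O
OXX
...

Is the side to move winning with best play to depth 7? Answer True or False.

X winning at [..O/OXX/...]: True

p1 X@[..O/OXX/...]: (0,0)[X.O/OXX/...]-1 (0,1)[.XO/OXX/...]+1* (2,0)[..O/OXX/X..]-1 (2,1)[..O/OXX/.X.]-1 (2,2)[..O/OXX/..X]-1
p2 O@[.XO/OXX/...]: (0,0)[OXO/OXX/...]-1* (2,0)[.XO/OXX/O..]-1 (2,1)[.XO/OXX/.O.]-1 (2,2)[.XO/OXX/..O]-1
p3 X@[OXO/OXX/...]: (2,0)[OXO/OXX/X..]+1* (2,1)[OXO/OXX/.X.]+1 (2,2)[OXO/OXX/..X]+1
p4 O@[OXO/OXX/X..] terminal -1; root [..O/OXX/...] d7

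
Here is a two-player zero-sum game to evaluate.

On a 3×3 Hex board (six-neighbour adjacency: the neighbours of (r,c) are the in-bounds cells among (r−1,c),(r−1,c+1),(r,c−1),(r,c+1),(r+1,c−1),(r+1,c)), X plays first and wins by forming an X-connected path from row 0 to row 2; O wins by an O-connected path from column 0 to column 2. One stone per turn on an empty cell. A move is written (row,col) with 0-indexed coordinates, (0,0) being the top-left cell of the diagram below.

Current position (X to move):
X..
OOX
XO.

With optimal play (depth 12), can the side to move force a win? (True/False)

X winning at [X../OOX/XO.]: False

ply 1, X at X../OOX/XO. | (0,1)=-1→XX./OOX/XO.*; (0,2)=-1→X.X/OOX/XO.; (2,2)=-1→X../OOX/XOX
ply 2, O at XX./OOX/XO. | (0,2)=+1→XXO/OOX/XO.*; (2,2)=+1→XX./OOX/XOO
ply 3: XXO/OOX/XO. is terminal -1 (X); from X../OOX/XO. depth 12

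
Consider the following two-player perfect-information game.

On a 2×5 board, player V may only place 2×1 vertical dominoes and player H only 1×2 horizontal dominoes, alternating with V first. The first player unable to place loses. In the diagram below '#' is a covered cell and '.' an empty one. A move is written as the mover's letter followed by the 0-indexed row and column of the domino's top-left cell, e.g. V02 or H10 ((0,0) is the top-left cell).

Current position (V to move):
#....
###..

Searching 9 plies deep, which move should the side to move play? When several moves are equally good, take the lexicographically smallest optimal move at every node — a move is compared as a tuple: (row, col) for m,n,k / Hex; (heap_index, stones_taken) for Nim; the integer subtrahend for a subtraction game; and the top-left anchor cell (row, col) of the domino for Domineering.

[#..../###..] V move#1: V03:+1/#..#./####.*, V04:-1/#...#/###.#
[#..#./####.] H move#2: H01:-1/####./####.*
[####./####.] V move#3: V04:+1/#####/#####*
[#####/#####] end (terminal -1, H#4); searched #..../###.. to 9

V's best at [#..../###..]: V03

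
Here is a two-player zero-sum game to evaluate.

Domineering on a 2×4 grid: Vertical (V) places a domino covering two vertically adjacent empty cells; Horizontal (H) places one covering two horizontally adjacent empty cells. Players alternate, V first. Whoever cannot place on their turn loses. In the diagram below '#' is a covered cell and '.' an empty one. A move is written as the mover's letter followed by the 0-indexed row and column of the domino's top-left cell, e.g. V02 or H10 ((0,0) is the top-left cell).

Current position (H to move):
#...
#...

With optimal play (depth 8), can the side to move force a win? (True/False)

ply 1, H at #.../#... | H01=+1→###./#...*; H02=+1→#.##/#...; H11=+1→#.../###.; H12=+1→#.../#.##
ply 2, V at ###./#... | V03=-1→####/#..#*
ply 3, H at ####/#..# | H11=+1→####/####*
ply 4: ####/#### is terminal -1 (V); from #.../#... depth 8

H winning at [#.../#...]: True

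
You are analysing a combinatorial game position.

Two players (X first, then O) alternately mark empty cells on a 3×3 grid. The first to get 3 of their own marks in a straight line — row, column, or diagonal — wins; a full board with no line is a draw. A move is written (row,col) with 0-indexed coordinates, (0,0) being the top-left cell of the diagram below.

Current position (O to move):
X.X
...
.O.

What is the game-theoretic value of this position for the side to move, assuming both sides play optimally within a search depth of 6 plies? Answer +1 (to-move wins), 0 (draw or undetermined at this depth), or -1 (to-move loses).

value(X.X/.../.O., O) = -1

p1 O@[X.X/.../.O.]: (0,1)[XOX/.../.O.]-1* (1,0)[X.X/O../.O.]-1 (1,1)[X.X/.O./.O.]-1 (1,2)[X.X/..O/.O.]-1 (2,0)[X.X/.../OO.]-1 (2,2)[X.X/.../.OO]-1
p2 X@[XOX/.../.O.]: (1,0)[XOX/X../.O.]-1 (1,1)[XOX/.X./.O.]+1* (1,2)[XOX/..X/.O.]-1 (2,0)[XOX/.../XO.]-1 (2,2)[XOX/.../.OX]-1
p3 O@[XOX/.X./.O.]: (1,0)[XOX/OX./.O.]-1* (1,2)[XOX/.XO/.O.]-1 (2,0)[XOX/.X./OO.]-1 (2,2)[XOX/.X./.OO]-1
p4 X@[XOX/OX./.O.]: (1,2)[XOX/OXX/.O.]+1* (2,0)[XOX/OX./XO.]+1 (2,2)[XOX/OX./.OX]+1
p5 O@[XOX/OXX/.O.]: (2,0)[XOX/OXX/OO.]-1* (2,2)[XOX/OXX/.OO]-1
p6 X@[XOX/OXX/OO.]: (2,2)[XOX/OXX/OOX]+1*
p7 O@[XOX/OXX/OOX] terminal -1; root [X.X/.../.O.] d6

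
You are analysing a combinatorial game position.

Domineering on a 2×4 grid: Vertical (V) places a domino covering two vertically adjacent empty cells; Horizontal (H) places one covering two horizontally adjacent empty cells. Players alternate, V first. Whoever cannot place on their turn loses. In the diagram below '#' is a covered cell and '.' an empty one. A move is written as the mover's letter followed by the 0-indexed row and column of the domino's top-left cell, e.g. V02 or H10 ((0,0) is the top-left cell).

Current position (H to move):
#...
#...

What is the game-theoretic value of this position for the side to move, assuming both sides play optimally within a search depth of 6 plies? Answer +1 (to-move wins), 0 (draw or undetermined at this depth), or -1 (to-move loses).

value(#.../#..., H) = +1

ply 1, H at #.../#... | H01=+1→###./#...*; H02=+1→#.##/#...; H11=+1→#.../###.; H12=+1→#.../#.##
ply 2, V at ###./#... | V03=-1→####/#..#*
ply 3, H at ####/#..# | H11=+1→####/####*
ply 4: ####/#### is terminal -1 (V); from #.../#... depth 6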